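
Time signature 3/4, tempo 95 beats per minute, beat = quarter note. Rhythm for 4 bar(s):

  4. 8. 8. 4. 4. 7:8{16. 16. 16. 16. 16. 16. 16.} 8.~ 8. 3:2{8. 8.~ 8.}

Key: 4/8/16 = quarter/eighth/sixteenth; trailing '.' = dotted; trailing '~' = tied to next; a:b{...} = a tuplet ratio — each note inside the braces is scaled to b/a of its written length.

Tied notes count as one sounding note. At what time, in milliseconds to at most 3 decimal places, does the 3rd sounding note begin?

1. 0.0ms @ 0 + 947.368ms (3/2)
2. 947.368ms @ 3/2 + 473.684ms (3/4)
3. 1421.053ms @ 9/4 + 473.684ms (3/4)
4. 1894.737ms @ 3 + 947.368ms (3/2)
5. 2842.105ms @ 9/2 + 947.368ms (3/2)
6. 3789.474ms @ 6 + 270.677ms (3/7)
7. 4060.15ms @ 45/7 + 270.677ms (3/7)
8. 4330.827ms @ 48/7 + 270.677ms (3/7)
9. 4601.504ms @ 51/7 + 270.677ms (3/7)
10. 4872.18ms @ 54/7 + 270.677ms (3/7)
11. 5142.857ms @ 57/7 + 270.677ms (3/7)
12. 5413.534ms @ 60/7 + 270.677ms (3/7)
13. 5684.211ms @ 9 + 947.368ms (3/2)
14. 6631.579ms @ 21/2 + 315.789ms (1/2)
15. 6947.368ms @ 11 + 631.579ms (1)

note 3 onset = 9/4b = 1421.053ms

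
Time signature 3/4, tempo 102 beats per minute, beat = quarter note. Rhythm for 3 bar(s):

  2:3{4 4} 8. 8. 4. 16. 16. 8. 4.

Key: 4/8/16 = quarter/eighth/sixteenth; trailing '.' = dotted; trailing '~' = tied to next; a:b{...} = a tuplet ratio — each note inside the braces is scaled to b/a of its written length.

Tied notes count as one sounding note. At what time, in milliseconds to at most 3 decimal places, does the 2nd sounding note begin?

note 2 onset = 3/2b = 882.353ms

1. 0.0ms @ 0 + 882.353ms (3/2)
2. 882.353ms @ 3/2 + 882.353ms (3/2)
3. 1764.706ms @ 3 + 441.176ms (3/4)
4. 2205.882ms @ 15/4 + 441.176ms (3/4)
5. 2647.059ms @ 9/2 + 882.353ms (3/2)
6. 3529.412ms @ 6 + 220.588ms (3/8)
7. 3750.0ms @ 51/8 + 220.588ms (3/8)
8. 3970.588ms @ 27/4 + 441.176ms (3/4)
9. 4411.765ms @ 15/2 + 882.353ms (3/2)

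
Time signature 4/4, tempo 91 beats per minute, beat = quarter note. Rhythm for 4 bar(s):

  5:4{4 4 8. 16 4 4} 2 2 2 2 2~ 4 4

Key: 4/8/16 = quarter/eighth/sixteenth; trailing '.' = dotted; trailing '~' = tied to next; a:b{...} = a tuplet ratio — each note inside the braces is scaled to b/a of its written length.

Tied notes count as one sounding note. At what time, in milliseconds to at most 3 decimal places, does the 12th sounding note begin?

note 12 onset = 15b = 9890.11ms

1. 0.0ms @ 0 + 527.473ms (4/5)
2. 527.473ms @ 4/5 + 527.473ms (4/5)
3. 1054.945ms @ 8/5 + 395.604ms (3/5)
4. 1450.549ms @ 11/5 + 131.868ms (1/5)
5. 1582.418ms @ 12/5 + 527.473ms (4/5)
6. 2109.89ms @ 16/5 + 527.473ms (4/5)
7. 2637.363ms @ 4 + 1318.681ms (2)
8. 3956.044ms @ 6 + 1318.681ms (2)
9. 5274.725ms @ 8 + 1318.681ms (2)
10. 6593.407ms @ 10 + 1318.681ms (2)
11. 7912.088ms @ 12 + 1978.022ms (3)
12. 9890.11ms @ 15 + 659.341ms (1)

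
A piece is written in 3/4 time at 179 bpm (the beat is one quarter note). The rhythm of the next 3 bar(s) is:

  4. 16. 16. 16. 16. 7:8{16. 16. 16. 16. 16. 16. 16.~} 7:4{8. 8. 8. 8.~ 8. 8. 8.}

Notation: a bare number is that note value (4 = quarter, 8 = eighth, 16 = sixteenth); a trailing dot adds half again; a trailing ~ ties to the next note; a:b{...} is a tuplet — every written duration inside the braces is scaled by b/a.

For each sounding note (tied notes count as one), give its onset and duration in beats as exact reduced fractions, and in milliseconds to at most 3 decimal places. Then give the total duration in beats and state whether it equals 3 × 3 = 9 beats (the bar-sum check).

1) 0.0ms=0b +502.793ms=3/2b
2) 502.793ms=3/2b +125.698ms=3/8b
3) 628.492ms=15/8b +125.698ms=3/8b
4) 754.19ms=9/4b +125.698ms=3/8b
5) 879.888ms=21/8b +125.698ms=3/8b
6) 1005.587ms=3b +143.655ms=3/7b
7) 1149.242ms=24/7b +143.655ms=3/7b
8) 1292.897ms=27/7b +143.655ms=3/7b
9) 1436.552ms=30/7b +143.655ms=3/7b
10) 1580.208ms=33/7b +143.655ms=3/7b
11) 1723.863ms=36/7b +143.655ms=3/7b
12) 1867.518ms=39/7b +287.31ms=6/7b
13) 2154.828ms=45/7b +143.655ms=3/7b
14) 2298.484ms=48/7b +143.655ms=3/7b
15) 2442.139ms=51/7b +287.31ms=6/7b
16) 2729.449ms=57/7b +143.655ms=3/7b
17) 2873.105ms=60/7b +143.655ms=3/7b
Σ=9b of 9 (179bpm 3/4) — PASS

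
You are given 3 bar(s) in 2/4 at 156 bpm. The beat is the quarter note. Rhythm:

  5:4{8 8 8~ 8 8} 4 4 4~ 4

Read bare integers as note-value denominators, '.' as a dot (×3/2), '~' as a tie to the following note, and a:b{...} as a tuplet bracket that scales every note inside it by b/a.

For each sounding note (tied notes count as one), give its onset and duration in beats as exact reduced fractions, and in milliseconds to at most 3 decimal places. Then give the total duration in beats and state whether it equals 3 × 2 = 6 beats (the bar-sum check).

1) 0.0ms=0b +153.846ms=2/5b
2) 153.846ms=2/5b +153.846ms=2/5b
3) 307.692ms=4/5b +307.692ms=4/5b
4) 615.385ms=8/5b +153.846ms=2/5b
5) 769.231ms=2b +384.615ms=1b
6) 1153.846ms=3b +384.615ms=1b
7) 1538.462ms=4b +769.231ms=2b
Σ=6b of 6 (156bpm 2/4) — PASS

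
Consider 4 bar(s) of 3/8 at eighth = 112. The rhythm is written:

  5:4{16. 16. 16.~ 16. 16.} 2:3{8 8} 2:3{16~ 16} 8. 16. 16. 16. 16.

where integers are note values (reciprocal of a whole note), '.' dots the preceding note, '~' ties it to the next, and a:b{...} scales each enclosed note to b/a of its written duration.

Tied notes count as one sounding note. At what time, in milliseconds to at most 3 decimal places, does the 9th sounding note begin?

note 9 onset = 9b = 4821.429ms

1. 0.0ms @ 0 + 321.429ms (3/5)
2. 321.429ms @ 3/5 + 321.429ms (3/5)
3. 642.857ms @ 6/5 + 642.857ms (6/5)
4. 1285.714ms @ 12/5 + 321.429ms (3/5)
5. 1607.143ms @ 3 + 803.571ms (3/2)
6. 2410.714ms @ 9/2 + 803.571ms (3/2)
7. 3214.286ms @ 6 + 803.571ms (3/2)
8. 4017.857ms @ 15/2 + 803.571ms (3/2)
9. 4821.429ms @ 9 + 401.786ms (3/4)
10. 5223.214ms @ 39/4 + 401.786ms (3/4)
11. 5625.0ms @ 21/2 + 401.786ms (3/4)
12. 6026.786ms @ 45/4 + 401.786ms (3/4)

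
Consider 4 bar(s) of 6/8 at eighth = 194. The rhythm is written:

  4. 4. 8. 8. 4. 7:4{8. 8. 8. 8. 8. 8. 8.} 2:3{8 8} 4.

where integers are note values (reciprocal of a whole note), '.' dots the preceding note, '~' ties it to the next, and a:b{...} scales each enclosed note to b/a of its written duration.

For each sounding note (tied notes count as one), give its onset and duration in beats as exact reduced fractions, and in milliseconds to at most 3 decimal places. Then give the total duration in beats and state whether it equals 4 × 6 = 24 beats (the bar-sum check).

1) 0.0ms=0b +927.835ms=3b
2) 927.835ms=3b +927.835ms=3b
3) 1855.67ms=6b +463.918ms=3/2b
4) 2319.588ms=15/2b +463.918ms=3/2b
5) 2783.505ms=9b +927.835ms=3b
6) 3711.34ms=12b +265.096ms=6/7b
7) 3976.436ms=90/7b +265.096ms=6/7b
8) 4241.532ms=96/7b +265.096ms=6/7b
9) 4506.627ms=102/7b +265.096ms=6/7b
10) 4771.723ms=108/7b +265.096ms=6/7b
11) 5036.819ms=114/7b +265.096ms=6/7b
12) 5301.915ms=120/7b +265.096ms=6/7b
13) 5567.01ms=18b +463.918ms=3/2b
14) 6030.928ms=39/2b +463.918ms=3/2b
15) 6494.845ms=21b +927.835ms=3b
Σ=24b of 24 (194bpm 6/8) — PASS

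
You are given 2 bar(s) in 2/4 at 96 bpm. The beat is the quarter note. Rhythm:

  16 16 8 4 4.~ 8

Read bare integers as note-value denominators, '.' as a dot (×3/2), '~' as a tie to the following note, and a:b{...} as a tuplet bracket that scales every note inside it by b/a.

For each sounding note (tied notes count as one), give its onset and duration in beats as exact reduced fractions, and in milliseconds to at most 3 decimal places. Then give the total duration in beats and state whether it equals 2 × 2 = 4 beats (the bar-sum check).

1) 0.0ms=0b +156.25ms=1/4b
2) 156.25ms=1/4b +156.25ms=1/4b
3) 312.5ms=1/2b +312.5ms=1/2b
4) 625.0ms=1b +625.0ms=1b
5) 1250.0ms=2b +1250.0ms=2b
Σ=4b of 4 (96bpm 2/4) — PASS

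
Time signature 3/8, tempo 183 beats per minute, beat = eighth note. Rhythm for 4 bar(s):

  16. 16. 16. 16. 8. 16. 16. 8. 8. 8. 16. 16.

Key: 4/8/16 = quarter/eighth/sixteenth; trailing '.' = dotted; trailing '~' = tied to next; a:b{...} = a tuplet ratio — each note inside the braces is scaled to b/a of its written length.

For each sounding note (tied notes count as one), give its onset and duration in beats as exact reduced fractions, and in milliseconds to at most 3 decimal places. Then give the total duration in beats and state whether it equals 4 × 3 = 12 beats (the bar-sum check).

1) 0.0ms=0b +245.902ms=3/4b
2) 245.902ms=3/4b +245.902ms=3/4b
3) 491.803ms=3/2b +245.902ms=3/4b
4) 737.705ms=9/4b +245.902ms=3/4b
5) 983.607ms=3b +491.803ms=3/2b
6) 1475.41ms=9/2b +245.902ms=3/4b
7) 1721.311ms=21/4b +245.902ms=3/4b
8) 1967.213ms=6b +491.803ms=3/2b
9) 2459.016ms=15/2b +491.803ms=3/2b
10) 2950.82ms=9b +491.803ms=3/2b
11) 3442.623ms=21/2b +245.902ms=3/4b
12) 3688.525ms=45/4b +245.902ms=3/4b
Σ=12b of 12 (183bpm 3/8) — PASS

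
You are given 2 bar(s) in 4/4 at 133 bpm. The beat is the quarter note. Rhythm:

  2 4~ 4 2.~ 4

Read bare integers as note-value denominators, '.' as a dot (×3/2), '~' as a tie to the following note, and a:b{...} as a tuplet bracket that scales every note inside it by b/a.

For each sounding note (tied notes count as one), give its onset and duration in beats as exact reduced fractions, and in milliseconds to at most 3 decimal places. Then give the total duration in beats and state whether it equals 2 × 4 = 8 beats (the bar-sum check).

1) 0.0ms=0b +902.256ms=2b
2) 902.256ms=2b +902.256ms=2b
3) 1804.511ms=4b +1804.511ms=4b
Σ=8b of 8 (133bpm 4/4) — PASS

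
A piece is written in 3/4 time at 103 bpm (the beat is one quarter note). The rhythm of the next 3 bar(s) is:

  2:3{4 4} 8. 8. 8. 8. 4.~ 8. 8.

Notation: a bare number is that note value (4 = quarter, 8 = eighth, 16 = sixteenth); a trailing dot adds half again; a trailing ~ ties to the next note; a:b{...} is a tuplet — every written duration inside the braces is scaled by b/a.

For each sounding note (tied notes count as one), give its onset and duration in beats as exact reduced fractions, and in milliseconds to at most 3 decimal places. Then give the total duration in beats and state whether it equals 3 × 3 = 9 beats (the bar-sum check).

1) 0.0ms=0b +873.786ms=3/2b
2) 873.786ms=3/2b +873.786ms=3/2b
3) 1747.573ms=3b +436.893ms=3/4b
4) 2184.466ms=15/4b +436.893ms=3/4b
5) 2621.359ms=9/2b +436.893ms=3/4b
6) 3058.252ms=21/4b +436.893ms=3/4b
7) 3495.146ms=6b +1310.68ms=9/4b
8) 4805.825ms=33/4b +436.893ms=3/4b
Σ=9b of 9 (103bpm 3/4) — PASS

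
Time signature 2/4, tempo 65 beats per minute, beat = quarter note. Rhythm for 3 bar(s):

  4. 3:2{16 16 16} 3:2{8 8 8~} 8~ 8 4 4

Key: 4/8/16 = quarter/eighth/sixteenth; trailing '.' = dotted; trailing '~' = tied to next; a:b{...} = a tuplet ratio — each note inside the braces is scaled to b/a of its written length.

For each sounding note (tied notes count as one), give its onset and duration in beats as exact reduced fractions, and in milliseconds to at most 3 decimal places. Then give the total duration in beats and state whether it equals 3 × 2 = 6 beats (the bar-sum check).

1) 0.0ms=0b +1384.615ms=3/2b
2) 1384.615ms=3/2b +153.846ms=1/6b
3) 1538.462ms=5/3b +153.846ms=1/6b
4) 1692.308ms=11/6b +153.846ms=1/6b
5) 1846.154ms=2b +307.692ms=1/3b
6) 2153.846ms=7/3b +307.692ms=1/3b
7) 2461.538ms=8/3b +1230.769ms=4/3b
8) 3692.308ms=4b +923.077ms=1b
9) 4615.385ms=5b +923.077ms=1b
Σ=6b of 6 (65bpm 2/4) — PASS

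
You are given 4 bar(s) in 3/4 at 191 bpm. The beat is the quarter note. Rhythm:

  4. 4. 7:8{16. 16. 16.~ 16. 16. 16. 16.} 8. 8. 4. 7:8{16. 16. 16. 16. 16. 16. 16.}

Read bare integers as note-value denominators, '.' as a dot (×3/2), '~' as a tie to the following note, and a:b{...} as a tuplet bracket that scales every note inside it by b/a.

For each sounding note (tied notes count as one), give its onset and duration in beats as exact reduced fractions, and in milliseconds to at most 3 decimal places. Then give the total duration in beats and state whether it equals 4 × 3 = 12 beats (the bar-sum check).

1) 0.0ms=0b +471.204ms=3/2b
2) 471.204ms=3/2b +471.204ms=3/2b
3) 942.408ms=3b +134.63ms=3/7b
4) 1077.038ms=24/7b +134.63ms=3/7b
5) 1211.668ms=27/7b +269.26ms=6/7b
6) 1480.927ms=33/7b +134.63ms=3/7b
7) 1615.557ms=36/7b +134.63ms=3/7b
8) 1750.187ms=39/7b +134.63ms=3/7b
9) 1884.817ms=6b +235.602ms=3/4b
10) 2120.419ms=27/4b +235.602ms=3/4b
11) 2356.021ms=15/2b +471.204ms=3/2b
12) 2827.225ms=9b +134.63ms=3/7b
13) 2961.855ms=66/7b +134.63ms=3/7b
14) 3096.485ms=69/7b +134.63ms=3/7b
15) 3231.114ms=72/7b +134.63ms=3/7b
16) 3365.744ms=75/7b +134.63ms=3/7b
17) 3500.374ms=78/7b +134.63ms=3/7b
18) 3635.004ms=81/7b +134.63ms=3/7b
Σ=12b of 12 (191bpm 3/4) — PASS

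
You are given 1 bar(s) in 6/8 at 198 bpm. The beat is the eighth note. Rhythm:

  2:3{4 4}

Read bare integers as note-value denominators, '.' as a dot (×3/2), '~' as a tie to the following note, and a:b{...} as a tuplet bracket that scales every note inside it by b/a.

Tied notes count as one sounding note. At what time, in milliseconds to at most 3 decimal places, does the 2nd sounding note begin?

note 2 onset = 3b = 909.091ms

1. 0.0ms @ 0 + 909.091ms (3)
2. 909.091ms @ 3 + 909.091ms (3)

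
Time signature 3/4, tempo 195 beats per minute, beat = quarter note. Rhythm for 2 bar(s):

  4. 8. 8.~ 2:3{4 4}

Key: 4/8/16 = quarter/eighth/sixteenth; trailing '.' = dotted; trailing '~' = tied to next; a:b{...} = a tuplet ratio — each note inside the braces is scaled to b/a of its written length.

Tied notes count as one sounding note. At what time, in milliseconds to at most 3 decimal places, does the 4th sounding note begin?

1. 0.0ms @ 0 + 461.538ms (3/2)
2. 461.538ms @ 3/2 + 230.769ms (3/4)
3. 692.308ms @ 9/4 + 692.308ms (9/4)
4. 1384.615ms @ 9/2 + 461.538ms (3/2)

note 4 onset = 9/2b = 1384.615ms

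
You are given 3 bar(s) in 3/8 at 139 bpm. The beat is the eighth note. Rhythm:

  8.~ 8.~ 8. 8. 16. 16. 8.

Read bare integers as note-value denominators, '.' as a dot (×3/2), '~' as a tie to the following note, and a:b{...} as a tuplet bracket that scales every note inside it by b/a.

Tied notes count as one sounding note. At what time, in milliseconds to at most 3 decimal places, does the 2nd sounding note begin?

note 2 onset = 9/2b = 1942.446ms

1. 0.0ms @ 0 + 1942.446ms (9/2)
2. 1942.446ms @ 9/2 + 647.482ms (3/2)
3. 2589.928ms @ 6 + 323.741ms (3/4)
4. 2913.669ms @ 27/4 + 323.741ms (3/4)
5. 3237.41ms @ 15/2 + 647.482ms (3/2)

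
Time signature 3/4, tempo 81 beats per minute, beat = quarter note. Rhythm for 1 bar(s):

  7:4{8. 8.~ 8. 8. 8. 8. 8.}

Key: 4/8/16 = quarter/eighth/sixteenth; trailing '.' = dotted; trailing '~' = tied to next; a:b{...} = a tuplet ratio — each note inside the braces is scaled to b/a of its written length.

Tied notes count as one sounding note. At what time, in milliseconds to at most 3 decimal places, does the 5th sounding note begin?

note 5 onset = 15/7b = 1587.302ms

1. 0.0ms @ 0 + 317.46ms (3/7)
2. 317.46ms @ 3/7 + 634.921ms (6/7)
3. 952.381ms @ 9/7 + 317.46ms (3/7)
4. 1269.841ms @ 12/7 + 317.46ms (3/7)
5. 1587.302ms @ 15/7 + 317.46ms (3/7)
6. 1904.762ms @ 18/7 + 317.46ms (3/7)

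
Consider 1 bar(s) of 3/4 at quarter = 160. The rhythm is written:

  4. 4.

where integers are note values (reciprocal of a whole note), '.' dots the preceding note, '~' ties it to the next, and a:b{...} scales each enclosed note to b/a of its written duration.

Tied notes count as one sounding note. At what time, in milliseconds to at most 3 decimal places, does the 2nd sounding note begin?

note 2 onset = 3/2b = 562.5ms

1. 0.0ms @ 0 + 562.5ms (3/2)
2. 562.5ms @ 3/2 + 562.5ms (3/2)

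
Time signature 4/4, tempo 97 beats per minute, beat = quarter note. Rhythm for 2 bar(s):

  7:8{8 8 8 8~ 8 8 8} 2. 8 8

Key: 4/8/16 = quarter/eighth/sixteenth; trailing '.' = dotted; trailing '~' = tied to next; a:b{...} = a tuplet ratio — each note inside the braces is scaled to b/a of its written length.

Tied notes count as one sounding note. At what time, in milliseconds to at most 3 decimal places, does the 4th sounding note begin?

1. 0.0ms @ 0 + 353.461ms (4/7)
2. 353.461ms @ 4/7 + 353.461ms (4/7)
3. 706.922ms @ 8/7 + 353.461ms (4/7)
4. 1060.383ms @ 12/7 + 706.922ms (8/7)
5. 1767.305ms @ 20/7 + 353.461ms (4/7)
6. 2120.766ms @ 24/7 + 353.461ms (4/7)
7. 2474.227ms @ 4 + 1855.67ms (3)
8. 4329.897ms @ 7 + 309.278ms (1/2)
9. 4639.175ms @ 15/2 + 309.278ms (1/2)

note 4 onset = 12/7b = 1060.383ms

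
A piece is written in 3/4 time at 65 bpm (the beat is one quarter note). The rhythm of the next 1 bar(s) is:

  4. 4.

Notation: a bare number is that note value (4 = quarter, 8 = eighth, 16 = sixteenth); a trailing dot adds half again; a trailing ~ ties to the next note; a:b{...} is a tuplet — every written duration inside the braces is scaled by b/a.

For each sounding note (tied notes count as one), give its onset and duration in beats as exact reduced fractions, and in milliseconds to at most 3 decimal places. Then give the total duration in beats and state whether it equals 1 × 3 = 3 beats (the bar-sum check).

1) 0.0ms=0b +1384.615ms=3/2b
2) 1384.615ms=3/2b +1384.615ms=3/2b
Σ=3b of 3 (65bpm 3/4) — PASS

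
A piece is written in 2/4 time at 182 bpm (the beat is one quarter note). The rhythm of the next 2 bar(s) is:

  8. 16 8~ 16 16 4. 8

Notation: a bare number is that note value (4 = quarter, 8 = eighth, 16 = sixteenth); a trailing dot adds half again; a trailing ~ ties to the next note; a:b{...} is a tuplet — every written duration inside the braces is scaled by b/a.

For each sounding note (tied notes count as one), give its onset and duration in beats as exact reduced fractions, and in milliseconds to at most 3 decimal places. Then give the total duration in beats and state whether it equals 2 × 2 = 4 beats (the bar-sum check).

1) 0.0ms=0b +247.253ms=3/4b
2) 247.253ms=3/4b +82.418ms=1/4b
3) 329.67ms=1b +247.253ms=3/4b
4) 576.923ms=7/4b +82.418ms=1/4b
5) 659.341ms=2b +494.505ms=3/2b
6) 1153.846ms=7/2b +164.835ms=1/2b
Σ=4b of 4 (182bpm 2/4) — PASS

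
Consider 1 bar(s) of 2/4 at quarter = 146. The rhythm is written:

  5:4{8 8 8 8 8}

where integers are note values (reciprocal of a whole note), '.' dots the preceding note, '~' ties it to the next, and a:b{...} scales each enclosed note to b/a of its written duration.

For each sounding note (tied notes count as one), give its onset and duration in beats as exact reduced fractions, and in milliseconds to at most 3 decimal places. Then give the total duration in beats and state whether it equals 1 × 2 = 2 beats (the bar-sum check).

1) 0.0ms=0b +164.384ms=2/5b
2) 164.384ms=2/5b +164.384ms=2/5b
3) 328.767ms=4/5b +164.384ms=2/5b
4) 493.151ms=6/5b +164.384ms=2/5b
5) 657.534ms=8/5b +164.384ms=2/5b
Σ=2b of 2 (146bpm 2/4) — PASS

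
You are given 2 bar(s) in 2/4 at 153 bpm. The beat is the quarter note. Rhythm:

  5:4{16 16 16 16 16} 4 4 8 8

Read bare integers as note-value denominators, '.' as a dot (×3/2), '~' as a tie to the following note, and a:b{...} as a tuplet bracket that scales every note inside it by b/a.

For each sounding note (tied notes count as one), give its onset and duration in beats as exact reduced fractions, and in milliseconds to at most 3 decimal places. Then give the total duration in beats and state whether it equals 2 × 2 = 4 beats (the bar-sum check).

1) 0.0ms=0b +78.431ms=1/5b
2) 78.431ms=1/5b +78.431ms=1/5b
3) 156.863ms=2/5b +78.431ms=1/5b
4) 235.294ms=3/5b +78.431ms=1/5b
5) 313.725ms=4/5b +78.431ms=1/5b
6) 392.157ms=1b +392.157ms=1b
7) 784.314ms=2b +392.157ms=1b
8) 1176.471ms=3b +196.078ms=1/2b
9) 1372.549ms=7/2b +196.078ms=1/2b
Σ=4b of 4 (153bpm 2/4) — PASS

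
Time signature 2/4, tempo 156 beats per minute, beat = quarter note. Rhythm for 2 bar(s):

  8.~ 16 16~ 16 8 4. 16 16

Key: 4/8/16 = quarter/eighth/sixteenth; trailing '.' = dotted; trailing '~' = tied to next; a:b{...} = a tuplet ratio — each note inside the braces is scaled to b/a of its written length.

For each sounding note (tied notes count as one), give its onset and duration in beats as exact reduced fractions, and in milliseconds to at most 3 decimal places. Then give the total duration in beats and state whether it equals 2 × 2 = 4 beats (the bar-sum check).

1) 0.0ms=0b +384.615ms=1b
2) 384.615ms=1b +192.308ms=1/2b
3) 576.923ms=3/2b +192.308ms=1/2b
4) 769.231ms=2b +576.923ms=3/2b
5) 1346.154ms=7/2b +96.154ms=1/4b
6) 1442.308ms=15/4b +96.154ms=1/4b
Σ=4b of 4 (156bpm 2/4) — PASS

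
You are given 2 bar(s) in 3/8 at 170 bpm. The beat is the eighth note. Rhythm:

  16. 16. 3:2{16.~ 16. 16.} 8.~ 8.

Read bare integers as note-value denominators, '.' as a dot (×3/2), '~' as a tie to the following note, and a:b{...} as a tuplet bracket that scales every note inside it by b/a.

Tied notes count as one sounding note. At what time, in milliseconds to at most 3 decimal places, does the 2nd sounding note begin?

1. 0.0ms @ 0 + 264.706ms (3/4)
2. 264.706ms @ 3/4 + 264.706ms (3/4)
3. 529.412ms @ 3/2 + 352.941ms (1)
4. 882.353ms @ 5/2 + 176.471ms (1/2)
5. 1058.824ms @ 3 + 1058.824ms (3)

note 2 onset = 3/4b = 264.706ms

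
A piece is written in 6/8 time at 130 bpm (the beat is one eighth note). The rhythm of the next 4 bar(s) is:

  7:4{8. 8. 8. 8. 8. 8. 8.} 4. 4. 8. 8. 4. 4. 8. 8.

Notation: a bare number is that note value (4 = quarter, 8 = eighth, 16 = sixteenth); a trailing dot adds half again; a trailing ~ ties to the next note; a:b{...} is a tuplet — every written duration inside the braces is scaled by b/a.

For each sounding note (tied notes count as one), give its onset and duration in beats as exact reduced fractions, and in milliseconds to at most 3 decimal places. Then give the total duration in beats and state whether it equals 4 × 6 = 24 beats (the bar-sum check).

1) 0.0ms=0b +395.604ms=6/7b
2) 395.604ms=6/7b +395.604ms=6/7b
3) 791.209ms=12/7b +395.604ms=6/7b
4) 1186.813ms=18/7b +395.604ms=6/7b
5) 1582.418ms=24/7b +395.604ms=6/7b
6) 1978.022ms=30/7b +395.604ms=6/7b
7) 2373.626ms=36/7b +395.604ms=6/7b
8) 2769.231ms=6b +1384.615ms=3b
9) 4153.846ms=9b +1384.615ms=3b
10) 5538.462ms=12b +692.308ms=3/2b
11) 6230.769ms=27/2b +692.308ms=3/2b
12) 6923.077ms=15b +1384.615ms=3b
13) 8307.692ms=18b +1384.615ms=3b
14) 9692.308ms=21b +692.308ms=3/2b
15) 10384.615ms=45/2b +692.308ms=3/2b
Σ=24b of 24 (130bpm 6/8) — PASS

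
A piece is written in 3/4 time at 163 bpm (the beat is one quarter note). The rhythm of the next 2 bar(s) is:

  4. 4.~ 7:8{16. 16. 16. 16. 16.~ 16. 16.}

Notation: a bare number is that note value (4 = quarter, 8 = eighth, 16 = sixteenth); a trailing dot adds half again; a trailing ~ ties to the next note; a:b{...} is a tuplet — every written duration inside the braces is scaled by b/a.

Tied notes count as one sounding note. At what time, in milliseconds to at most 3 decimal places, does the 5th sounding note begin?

note 5 onset = 30/7b = 1577.564ms

1. 0.0ms @ 0 + 552.147ms (3/2)
2. 552.147ms @ 3/2 + 709.904ms (27/14)
3. 1262.051ms @ 24/7 + 157.756ms (3/7)
4. 1419.807ms @ 27/7 + 157.756ms (3/7)
5. 1577.564ms @ 30/7 + 157.756ms (3/7)
6. 1735.32ms @ 33/7 + 315.513ms (6/7)
7. 2050.833ms @ 39/7 + 157.756ms (3/7)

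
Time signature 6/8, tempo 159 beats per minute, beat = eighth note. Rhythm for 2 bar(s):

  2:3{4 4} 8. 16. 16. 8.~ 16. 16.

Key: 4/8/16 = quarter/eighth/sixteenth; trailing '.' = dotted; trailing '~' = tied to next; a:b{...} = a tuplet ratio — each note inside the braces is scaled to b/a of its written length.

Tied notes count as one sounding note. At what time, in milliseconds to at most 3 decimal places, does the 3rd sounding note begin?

1. 0.0ms @ 0 + 1132.075ms (3)
2. 1132.075ms @ 3 + 1132.075ms (3)
3. 2264.151ms @ 6 + 566.038ms (3/2)
4. 2830.189ms @ 15/2 + 283.019ms (3/4)
5. 3113.208ms @ 33/4 + 283.019ms (3/4)
6. 3396.226ms @ 9 + 849.057ms (9/4)
7. 4245.283ms @ 45/4 + 283.019ms (3/4)

note 3 onset = 6b = 2264.151ms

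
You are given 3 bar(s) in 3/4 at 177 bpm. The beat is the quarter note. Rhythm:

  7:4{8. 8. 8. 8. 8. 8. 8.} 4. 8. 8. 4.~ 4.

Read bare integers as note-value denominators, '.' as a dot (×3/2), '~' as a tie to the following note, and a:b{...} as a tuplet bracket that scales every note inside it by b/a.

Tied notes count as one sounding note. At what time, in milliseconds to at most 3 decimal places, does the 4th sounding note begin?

1. 0.0ms @ 0 + 145.278ms (3/7)
2. 145.278ms @ 3/7 + 145.278ms (3/7)
3. 290.557ms @ 6/7 + 145.278ms (3/7)
4. 435.835ms @ 9/7 + 145.278ms (3/7)
5. 581.114ms @ 12/7 + 145.278ms (3/7)
6. 726.392ms @ 15/7 + 145.278ms (3/7)
7. 871.671ms @ 18/7 + 145.278ms (3/7)
8. 1016.949ms @ 3 + 508.475ms (3/2)
9. 1525.424ms @ 9/2 + 254.237ms (3/4)
10. 1779.661ms @ 21/4 + 254.237ms (3/4)
11. 2033.898ms @ 6 + 1016.949ms (3)

note 4 onset = 9/7b = 435.835ms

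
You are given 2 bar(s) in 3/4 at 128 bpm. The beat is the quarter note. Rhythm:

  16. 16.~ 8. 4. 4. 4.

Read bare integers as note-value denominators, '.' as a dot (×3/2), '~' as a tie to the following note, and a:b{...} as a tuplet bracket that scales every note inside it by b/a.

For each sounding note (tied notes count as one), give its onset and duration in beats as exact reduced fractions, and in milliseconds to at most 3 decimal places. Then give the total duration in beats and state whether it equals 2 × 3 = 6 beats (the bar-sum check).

1) 0.0ms=0b +175.781ms=3/8b
2) 175.781ms=3/8b +527.344ms=9/8b
3) 703.125ms=3/2b +703.125ms=3/2b
4) 1406.25ms=3b +703.125ms=3/2b
5) 2109.375ms=9/2b +703.125ms=3/2b
Σ=6b of 6 (128bpm 3/4) — PASS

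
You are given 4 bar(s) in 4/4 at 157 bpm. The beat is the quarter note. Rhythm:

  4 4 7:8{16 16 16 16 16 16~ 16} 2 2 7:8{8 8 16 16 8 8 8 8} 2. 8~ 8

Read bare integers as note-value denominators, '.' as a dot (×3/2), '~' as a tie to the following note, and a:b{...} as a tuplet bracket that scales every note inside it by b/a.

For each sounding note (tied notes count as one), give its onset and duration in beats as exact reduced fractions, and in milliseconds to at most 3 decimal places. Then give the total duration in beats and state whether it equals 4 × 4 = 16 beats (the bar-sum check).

1) 0.0ms=0b +382.166ms=1b
2) 382.166ms=1b +382.166ms=1b
3) 764.331ms=2b +109.19ms=2/7b
4) 873.521ms=16/7b +109.19ms=2/7b
5) 982.712ms=18/7b +109.19ms=2/7b
6) 1091.902ms=20/7b +109.19ms=2/7b
7) 1201.092ms=22/7b +109.19ms=2/7b
8) 1310.282ms=24/7b +218.38ms=4/7b
9) 1528.662ms=4b +764.331ms=2b
10) 2292.994ms=6b +764.331ms=2b
11) 3057.325ms=8b +218.38ms=4/7b
12) 3275.705ms=60/7b +218.38ms=4/7b
13) 3494.086ms=64/7b +109.19ms=2/7b
14) 3603.276ms=66/7b +109.19ms=2/7b
15) 3712.466ms=68/7b +218.38ms=4/7b
16) 3930.846ms=72/7b +218.38ms=4/7b
17) 4149.227ms=76/7b +218.38ms=4/7b
18) 4367.607ms=80/7b +218.38ms=4/7b
19) 4585.987ms=12b +1146.497ms=3b
20) 5732.484ms=15b +382.166ms=1b
Σ=16b of 16 (157bpm 4/4) — PASS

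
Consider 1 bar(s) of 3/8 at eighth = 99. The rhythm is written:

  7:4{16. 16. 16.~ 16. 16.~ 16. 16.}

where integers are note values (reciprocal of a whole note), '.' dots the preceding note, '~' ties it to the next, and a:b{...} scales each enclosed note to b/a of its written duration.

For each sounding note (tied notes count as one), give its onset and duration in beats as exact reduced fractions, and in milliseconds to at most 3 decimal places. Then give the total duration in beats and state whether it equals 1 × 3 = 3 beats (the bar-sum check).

1) 0.0ms=0b +259.74ms=3/7b
2) 259.74ms=3/7b +259.74ms=3/7b
3) 519.481ms=6/7b +519.481ms=6/7b
4) 1038.961ms=12/7b +519.481ms=6/7b
5) 1558.442ms=18/7b +259.74ms=3/7b
Σ=3b of 3 (99bpm 3/8) — PASS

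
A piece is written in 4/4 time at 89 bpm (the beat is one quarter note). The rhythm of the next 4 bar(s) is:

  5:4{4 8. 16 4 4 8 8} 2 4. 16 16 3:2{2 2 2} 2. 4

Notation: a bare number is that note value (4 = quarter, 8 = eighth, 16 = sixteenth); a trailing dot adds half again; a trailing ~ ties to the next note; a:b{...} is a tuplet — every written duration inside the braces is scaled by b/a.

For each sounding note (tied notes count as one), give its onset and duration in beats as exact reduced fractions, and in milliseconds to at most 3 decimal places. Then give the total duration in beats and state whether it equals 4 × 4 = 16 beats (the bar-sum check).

1) 0.0ms=0b +539.326ms=4/5b
2) 539.326ms=4/5b +404.494ms=3/5b
3) 943.82ms=7/5b +134.831ms=1/5b
4) 1078.652ms=8/5b +539.326ms=4/5b
5) 1617.978ms=12/5b +539.326ms=4/5b
6) 2157.303ms=16/5b +269.663ms=2/5b
7) 2426.966ms=18/5b +269.663ms=2/5b
8) 2696.629ms=4b +1348.315ms=2b
9) 4044.944ms=6b +1011.236ms=3/2b
10) 5056.18ms=15/2b +168.539ms=1/4b
11) 5224.719ms=31/4b +168.539ms=1/4b
12) 5393.258ms=8b +898.876ms=4/3b
13) 6292.135ms=28/3b +898.876ms=4/3b
14) 7191.011ms=32/3b +898.876ms=4/3b
15) 8089.888ms=12b +2022.472ms=3b
16) 10112.36ms=15b +674.157ms=1b
Σ=16b of 16 (89bpm 4/4) — PASS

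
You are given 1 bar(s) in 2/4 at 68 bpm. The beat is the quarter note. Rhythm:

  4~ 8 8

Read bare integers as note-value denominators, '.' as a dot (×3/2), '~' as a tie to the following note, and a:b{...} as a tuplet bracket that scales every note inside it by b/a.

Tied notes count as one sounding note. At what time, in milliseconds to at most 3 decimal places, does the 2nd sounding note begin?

note 2 onset = 3/2b = 1323.529ms

1. 0.0ms @ 0 + 1323.529ms (3/2)
2. 1323.529ms @ 3/2 + 441.176ms (1/2)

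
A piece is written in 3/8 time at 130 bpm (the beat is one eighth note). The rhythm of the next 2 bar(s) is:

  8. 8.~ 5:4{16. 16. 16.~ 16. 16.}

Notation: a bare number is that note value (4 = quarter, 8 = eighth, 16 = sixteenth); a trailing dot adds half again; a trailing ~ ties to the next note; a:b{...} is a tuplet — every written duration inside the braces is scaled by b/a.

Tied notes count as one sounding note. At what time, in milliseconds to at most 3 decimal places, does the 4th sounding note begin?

note 4 onset = 21/5b = 1938.462ms

1. 0.0ms @ 0 + 692.308ms (3/2)
2. 692.308ms @ 3/2 + 969.231ms (21/10)
3. 1661.538ms @ 18/5 + 276.923ms (3/5)
4. 1938.462ms @ 21/5 + 553.846ms (6/5)
5. 2492.308ms @ 27/5 + 276.923ms (3/5)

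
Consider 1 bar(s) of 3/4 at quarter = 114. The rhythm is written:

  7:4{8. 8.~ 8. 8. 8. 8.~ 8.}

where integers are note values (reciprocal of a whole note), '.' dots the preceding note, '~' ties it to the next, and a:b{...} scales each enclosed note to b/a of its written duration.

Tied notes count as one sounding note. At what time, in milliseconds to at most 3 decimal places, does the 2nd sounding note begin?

1. 0.0ms @ 0 + 225.564ms (3/7)
2. 225.564ms @ 3/7 + 451.128ms (6/7)
3. 676.692ms @ 9/7 + 225.564ms (3/7)
4. 902.256ms @ 12/7 + 225.564ms (3/7)
5. 1127.82ms @ 15/7 + 451.128ms (6/7)

note 2 onset = 3/7b = 225.564ms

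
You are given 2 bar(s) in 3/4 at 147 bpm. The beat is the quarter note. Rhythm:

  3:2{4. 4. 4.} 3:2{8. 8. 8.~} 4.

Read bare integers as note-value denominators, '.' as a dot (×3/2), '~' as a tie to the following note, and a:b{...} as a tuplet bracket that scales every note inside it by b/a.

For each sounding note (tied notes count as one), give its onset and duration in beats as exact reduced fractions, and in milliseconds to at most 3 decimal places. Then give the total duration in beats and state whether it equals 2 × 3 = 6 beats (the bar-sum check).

1) 0.0ms=0b +408.163ms=1b
2) 408.163ms=1b +408.163ms=1b
3) 816.327ms=2b +408.163ms=1b
4) 1224.49ms=3b +204.082ms=1/2b
5) 1428.571ms=7/2b +204.082ms=1/2b
6) 1632.653ms=4b +816.327ms=2b
Σ=6b of 6 (147bpm 3/4) — PASS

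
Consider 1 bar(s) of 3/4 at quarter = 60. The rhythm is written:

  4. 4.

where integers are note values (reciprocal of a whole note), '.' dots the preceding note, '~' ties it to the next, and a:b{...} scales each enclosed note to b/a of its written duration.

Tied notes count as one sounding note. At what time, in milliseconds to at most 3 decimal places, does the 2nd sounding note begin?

note 2 onset = 3/2b = 1500.0ms

1. 0.0ms @ 0 + 1500.0ms (3/2)
2. 1500.0ms @ 3/2 + 1500.0ms (3/2)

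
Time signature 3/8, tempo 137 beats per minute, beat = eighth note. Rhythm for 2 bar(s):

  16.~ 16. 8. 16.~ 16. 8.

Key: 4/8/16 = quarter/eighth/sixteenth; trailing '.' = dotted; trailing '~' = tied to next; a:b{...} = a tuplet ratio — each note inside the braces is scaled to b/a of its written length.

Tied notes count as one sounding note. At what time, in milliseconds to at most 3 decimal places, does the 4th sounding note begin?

note 4 onset = 9/2b = 1970.803ms

1. 0.0ms @ 0 + 656.934ms (3/2)
2. 656.934ms @ 3/2 + 656.934ms (3/2)
3. 1313.869ms @ 3 + 656.934ms (3/2)
4. 1970.803ms @ 9/2 + 656.934ms (3/2)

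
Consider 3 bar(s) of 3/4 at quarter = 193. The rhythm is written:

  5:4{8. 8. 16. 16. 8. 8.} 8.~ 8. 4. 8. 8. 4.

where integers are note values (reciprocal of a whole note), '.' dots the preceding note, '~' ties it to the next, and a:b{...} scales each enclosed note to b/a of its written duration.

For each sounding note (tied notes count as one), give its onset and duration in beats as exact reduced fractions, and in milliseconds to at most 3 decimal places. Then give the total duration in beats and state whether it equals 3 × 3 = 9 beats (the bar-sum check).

1) 0.0ms=0b +186.528ms=3/5b
2) 186.528ms=3/5b +186.528ms=3/5b
3) 373.057ms=6/5b +93.264ms=3/10b
4) 466.321ms=3/2b +93.264ms=3/10b
5) 559.585ms=9/5b +186.528ms=3/5b
6) 746.114ms=12/5b +186.528ms=3/5b
7) 932.642ms=3b +466.321ms=3/2b
8) 1398.964ms=9/2b +466.321ms=3/2b
9) 1865.285ms=6b +233.161ms=3/4b
10) 2098.446ms=27/4b +233.161ms=3/4b
11) 2331.606ms=15/2b +466.321ms=3/2b
Σ=9b of 9 (193bpm 3/4) — PASS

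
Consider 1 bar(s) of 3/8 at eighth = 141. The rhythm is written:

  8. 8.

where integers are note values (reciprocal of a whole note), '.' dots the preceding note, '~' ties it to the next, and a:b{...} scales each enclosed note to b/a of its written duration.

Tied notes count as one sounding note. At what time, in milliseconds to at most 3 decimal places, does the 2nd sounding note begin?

note 2 onset = 3/2b = 638.298ms

1. 0.0ms @ 0 + 638.298ms (3/2)
2. 638.298ms @ 3/2 + 638.298ms (3/2)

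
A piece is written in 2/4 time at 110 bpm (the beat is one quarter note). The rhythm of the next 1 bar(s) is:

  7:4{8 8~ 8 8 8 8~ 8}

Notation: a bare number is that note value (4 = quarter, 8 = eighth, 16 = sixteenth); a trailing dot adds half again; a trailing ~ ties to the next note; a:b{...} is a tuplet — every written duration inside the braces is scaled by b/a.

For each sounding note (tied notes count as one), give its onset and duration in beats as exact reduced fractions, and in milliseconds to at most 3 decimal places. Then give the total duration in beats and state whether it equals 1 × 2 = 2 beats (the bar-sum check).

1) 0.0ms=0b +155.844ms=2/7b
2) 155.844ms=2/7b +311.688ms=4/7b
3) 467.532ms=6/7b +155.844ms=2/7b
4) 623.377ms=8/7b +155.844ms=2/7b
5) 779.221ms=10/7b +311.688ms=4/7b
Σ=2b of 2 (110bpm 2/4) — PASS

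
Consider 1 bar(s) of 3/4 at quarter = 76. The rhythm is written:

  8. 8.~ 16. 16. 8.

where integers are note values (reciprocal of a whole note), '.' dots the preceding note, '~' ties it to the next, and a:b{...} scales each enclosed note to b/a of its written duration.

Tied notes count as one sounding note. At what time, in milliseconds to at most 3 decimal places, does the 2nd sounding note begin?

1. 0.0ms @ 0 + 592.105ms (3/4)
2. 592.105ms @ 3/4 + 888.158ms (9/8)
3. 1480.263ms @ 15/8 + 296.053ms (3/8)
4. 1776.316ms @ 9/4 + 592.105ms (3/4)

note 2 onset = 3/4b = 592.105ms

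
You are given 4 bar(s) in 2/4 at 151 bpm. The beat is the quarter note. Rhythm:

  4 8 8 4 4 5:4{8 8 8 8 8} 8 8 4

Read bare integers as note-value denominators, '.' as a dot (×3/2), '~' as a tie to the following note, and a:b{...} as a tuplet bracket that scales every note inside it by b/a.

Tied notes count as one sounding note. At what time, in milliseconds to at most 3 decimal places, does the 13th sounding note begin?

1. 0.0ms @ 0 + 397.351ms (1)
2. 397.351ms @ 1 + 198.675ms (1/2)
3. 596.026ms @ 3/2 + 198.675ms (1/2)
4. 794.702ms @ 2 + 397.351ms (1)
5. 1192.053ms @ 3 + 397.351ms (1)
6. 1589.404ms @ 4 + 158.94ms (2/5)
7. 1748.344ms @ 22/5 + 158.94ms (2/5)
8. 1907.285ms @ 24/5 + 158.94ms (2/5)
9. 2066.225ms @ 26/5 + 158.94ms (2/5)
10. 2225.166ms @ 28/5 + 158.94ms (2/5)
11. 2384.106ms @ 6 + 198.675ms (1/2)
12. 2582.781ms @ 13/2 + 198.675ms (1/2)
13. 2781.457ms @ 7 + 397.351ms (1)

note 13 onset = 7b = 2781.457ms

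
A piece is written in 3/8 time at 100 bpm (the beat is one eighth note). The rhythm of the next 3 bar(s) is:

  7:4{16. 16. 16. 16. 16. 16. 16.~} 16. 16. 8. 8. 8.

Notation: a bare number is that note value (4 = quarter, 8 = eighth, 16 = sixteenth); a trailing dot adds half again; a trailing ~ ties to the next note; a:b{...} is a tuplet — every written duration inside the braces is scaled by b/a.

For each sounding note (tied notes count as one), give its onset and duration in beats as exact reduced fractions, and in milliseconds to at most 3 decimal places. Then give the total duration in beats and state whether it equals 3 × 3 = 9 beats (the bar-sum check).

1) 0.0ms=0b +257.143ms=3/7b
2) 257.143ms=3/7b +257.143ms=3/7b
3) 514.286ms=6/7b +257.143ms=3/7b
4) 771.429ms=9/7b +257.143ms=3/7b
5) 1028.571ms=12/7b +257.143ms=3/7b
6) 1285.714ms=15/7b +257.143ms=3/7b
7) 1542.857ms=18/7b +707.143ms=33/28b
8) 2250.0ms=15/4b +450.0ms=3/4b
9) 2700.0ms=9/2b +900.0ms=3/2b
10) 3600.0ms=6b +900.0ms=3/2b
11) 4500.0ms=15/2b +900.0ms=3/2b
Σ=9b of 9 (100bpm 3/8) — PASS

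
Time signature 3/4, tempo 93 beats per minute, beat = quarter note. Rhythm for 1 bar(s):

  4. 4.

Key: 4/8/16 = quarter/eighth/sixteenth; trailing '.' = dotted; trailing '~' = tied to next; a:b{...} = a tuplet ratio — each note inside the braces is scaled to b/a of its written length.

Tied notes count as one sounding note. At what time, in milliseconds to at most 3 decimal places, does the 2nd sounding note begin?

1. 0.0ms @ 0 + 967.742ms (3/2)
2. 967.742ms @ 3/2 + 967.742ms (3/2)

note 2 onset = 3/2b = 967.742ms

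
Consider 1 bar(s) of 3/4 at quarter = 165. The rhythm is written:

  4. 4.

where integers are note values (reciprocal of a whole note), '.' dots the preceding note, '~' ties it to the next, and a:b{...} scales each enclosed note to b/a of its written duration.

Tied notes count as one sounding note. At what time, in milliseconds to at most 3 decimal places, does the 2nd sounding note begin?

1. 0.0ms @ 0 + 545.455ms (3/2)
2. 545.455ms @ 3/2 + 545.455ms (3/2)

note 2 onset = 3/2b = 545.455ms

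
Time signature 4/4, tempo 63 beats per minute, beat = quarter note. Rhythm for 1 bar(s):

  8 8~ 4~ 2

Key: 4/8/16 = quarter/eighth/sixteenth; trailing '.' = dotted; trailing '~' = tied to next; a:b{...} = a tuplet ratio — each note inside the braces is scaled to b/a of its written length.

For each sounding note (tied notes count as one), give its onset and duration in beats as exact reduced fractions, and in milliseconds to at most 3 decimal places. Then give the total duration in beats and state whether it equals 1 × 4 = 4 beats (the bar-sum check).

1) 0.0ms=0b +476.19ms=1/2b
2) 476.19ms=1/2b +3333.333ms=7/2b
Σ=4b of 4 (63bpm 4/4) — PASS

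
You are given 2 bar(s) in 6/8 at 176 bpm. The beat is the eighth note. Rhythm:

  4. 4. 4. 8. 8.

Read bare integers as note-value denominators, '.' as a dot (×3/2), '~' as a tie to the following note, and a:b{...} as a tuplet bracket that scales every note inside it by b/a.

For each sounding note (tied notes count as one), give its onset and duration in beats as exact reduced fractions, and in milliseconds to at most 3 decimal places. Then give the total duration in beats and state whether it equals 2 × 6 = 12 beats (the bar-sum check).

1) 0.0ms=0b +1022.727ms=3b
2) 1022.727ms=3b +1022.727ms=3b
3) 2045.455ms=6b +1022.727ms=3b
4) 3068.182ms=9b +511.364ms=3/2b
5) 3579.545ms=21/2b +511.364ms=3/2b
Σ=12b of 12 (176bpm 6/8) — PASS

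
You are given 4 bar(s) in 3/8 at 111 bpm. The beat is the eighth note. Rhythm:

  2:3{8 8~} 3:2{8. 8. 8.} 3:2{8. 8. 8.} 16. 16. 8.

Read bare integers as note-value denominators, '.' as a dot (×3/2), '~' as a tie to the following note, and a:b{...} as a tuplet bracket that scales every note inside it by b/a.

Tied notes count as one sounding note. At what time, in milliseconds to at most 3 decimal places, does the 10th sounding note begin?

1. 0.0ms @ 0 + 810.811ms (3/2)
2. 810.811ms @ 3/2 + 1351.351ms (5/2)
3. 2162.162ms @ 4 + 540.541ms (1)
4. 2702.703ms @ 5 + 540.541ms (1)
5. 3243.243ms @ 6 + 540.541ms (1)
6. 3783.784ms @ 7 + 540.541ms (1)
7. 4324.324ms @ 8 + 540.541ms (1)
8. 4864.865ms @ 9 + 405.405ms (3/4)
9. 5270.27ms @ 39/4 + 405.405ms (3/4)
10. 5675.676ms @ 21/2 + 810.811ms (3/2)

note 10 onset = 21/2b = 5675.676ms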